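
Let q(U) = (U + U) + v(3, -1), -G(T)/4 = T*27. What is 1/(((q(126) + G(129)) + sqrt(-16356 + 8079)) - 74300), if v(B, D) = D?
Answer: -29327/2580221546 - I*sqrt(8277)/7740664638 ≈ -1.1366e-5 - 1.1753e-8*I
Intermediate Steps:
G(T) = -108*T (G(T) = -4*T*27 = -108*T)
q(U) = -1 + 2*U (q(U) = (U + U) - 1 = 2*U - 1 = -1 + 2*U)
1/(((q(126) + G(129)) + sqrt(-16356 + 8079)) - 74300) = 1/((((-1 + 2*126) - 108*129) + sqrt(-16356 + 8079)) - 74300) = 1/((((-1 + 252) - 13932) + sqrt(-8277)) - 74300) = 1/(((251 - 13932) + I*sqrt(8277)) - 74300) = 1/((-13681 + I*sqrt(8277)) - 74300) = 1/(-87981 + I*sqrt(8277))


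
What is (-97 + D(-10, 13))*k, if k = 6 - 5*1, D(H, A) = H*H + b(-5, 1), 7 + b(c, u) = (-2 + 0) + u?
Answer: -5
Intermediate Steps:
b(c, u) = -9 + u (b(c, u) = -7 + ((-2 + 0) + u) = -7 + (-2 + u) = -9 + u)
D(H, A) = -8 + H² (D(H, A) = H*H + (-9 + 1) = H² - 8 = -8 + H²)
k = 1 (k = 6 - 5 = 1)
(-97 + D(-10, 13))*k = (-97 + (-8 + (-10)²))*1 = (-97 + (-8 + 100))*1 = (-97 + 92)*1 = -5*1 = -5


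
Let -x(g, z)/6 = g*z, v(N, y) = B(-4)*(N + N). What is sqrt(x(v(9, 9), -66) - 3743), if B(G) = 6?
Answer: 5*sqrt(1561) ≈ 197.55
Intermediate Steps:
v(N, y) = 12*N (v(N, y) = 6*(N + N) = 6*(2*N) = 12*N)
x(g, z) = -6*g*z
sqrt(x(v(9, 9), -66) - 3743) = sqrt(-6*12*9*(-66) - 3743) = sqrt(-6*108*(-66) - 3743) = sqrt(42768 - 3743) = sqrt(39025) = 5*sqrt(1561)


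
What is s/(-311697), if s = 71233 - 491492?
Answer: 420259/311697 ≈ 1.3483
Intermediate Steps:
s = -420259
s/(-311697) = -420259/(-311697) = -420259*(-1/311697) = 420259/311697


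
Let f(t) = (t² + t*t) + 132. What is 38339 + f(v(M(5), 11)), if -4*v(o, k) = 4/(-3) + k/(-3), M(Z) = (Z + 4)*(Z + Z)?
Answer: 307793/8 ≈ 38474.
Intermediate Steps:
M(Z) = 2*Z*(4 + Z) (M(Z) = (4 + Z)*(2*Z) = 2*Z*(4 + Z))
v(o, k) = ⅓ + k/12 (v(o, k) = -(4/(-3) + k/(-3))/4 = -(4*(-⅓) + k*(-⅓))/4 = -(-4/3 - k/3)/4 = ⅓ + k/12)
f(t) = 132 + 2*t² (f(t) = (t² + t²) + 132 = 2*t² + 132 = 132 + 2*t²)
38339 + f(v(M(5), 11)) = 38339 + (132 + 2*(⅓ + (1/12)*11)²) = 38339 + (132 + 2*(⅓ + 11/12)²) = 38339 + (132 + 2*(5/4)²) = 38339 + (132 + 2*(25/16)) = 38339 + (132 + 25/8) = 38339 + 1081/8 = 307793/8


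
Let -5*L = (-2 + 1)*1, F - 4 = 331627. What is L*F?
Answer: 331631/5 ≈ 66326.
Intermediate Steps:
F = 331631 (F = 4 + 331627 = 331631)
L = 1/5 (L = -(-2 + 1)/5 = -(-1)/5 = -1/5*(-1) = 1/5 ≈ 0.20000)
L*F = (1/5)*331631 = 331631/5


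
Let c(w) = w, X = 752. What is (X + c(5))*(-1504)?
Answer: -1138528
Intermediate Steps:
(X + c(5))*(-1504) = (752 + 5)*(-1504) = 757*(-1504) = -1138528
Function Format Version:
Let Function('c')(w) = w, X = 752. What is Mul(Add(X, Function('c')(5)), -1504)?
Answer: -1138528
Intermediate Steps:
Mul(Add(X, Function('c')(5)), -1504) = Mul(Add(752, 5), -1504) = Mul(757, -1504) = -1138528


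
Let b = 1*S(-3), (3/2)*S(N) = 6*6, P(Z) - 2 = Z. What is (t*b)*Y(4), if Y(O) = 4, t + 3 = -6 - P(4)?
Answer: -1440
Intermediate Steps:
P(Z) = 2 + Z
t = -15 (t = -3 + (-6 - (2 + 4)) = -3 + (-6 - 1*6) = -3 + (-6 - 6) = -3 - 12 = -15)
S(N) = 24 (S(N) = 2*(6*6)/3 = (⅔)*36 = 24)
b = 24 (b = 1*24 = 24)
(t*b)*Y(4) = -15*24*4 = -360*4 = -1440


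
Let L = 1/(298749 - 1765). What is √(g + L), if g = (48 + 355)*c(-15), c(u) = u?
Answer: I*√133291488642634/148492 ≈ 77.75*I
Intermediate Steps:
L = 1/296984 ≈ 3.3672e-6
g = -6045 (g = (48 + 355)*(-15) = 403*(-15) = -6045)
√(g + L) = √(-6045 + 1/296984) = √(-1795268279/296984) = I*√133291488642634/148492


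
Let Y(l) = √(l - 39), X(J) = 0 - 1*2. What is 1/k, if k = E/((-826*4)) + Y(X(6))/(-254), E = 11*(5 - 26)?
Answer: 251225304/19848017 + 14146784*I*√41/19848017 ≈ 12.657 + 4.5639*I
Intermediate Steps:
E = -231 (E = 11*(-21) = -231)
X(J) = -2 (X(J) = 0 - 2 = -2)
Y(l) = √(-39 + l)
k = 33/472 - I*√41/254 (k = -231/((-826*4)) + √(-39 - 2)/(-254) = -231/(-3304) + √(-41)*(-1/254) = -231*(-1/3304) + (I*√41)*(-1/254) = 33/472 - I*√41/254 ≈ 0.069915 - 0.025209*I)
1/k = 1/(33/472 - I*√41/254)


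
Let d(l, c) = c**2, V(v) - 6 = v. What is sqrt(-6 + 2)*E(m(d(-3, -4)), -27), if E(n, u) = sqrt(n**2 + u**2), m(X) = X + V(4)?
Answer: 2*I*sqrt(1405) ≈ 74.967*I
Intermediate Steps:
V(v) = 6 + v
m(X) = 10 + X (m(X) = X + (6 + 4) = X + 10 = 10 + X)
sqrt(-6 + 2)*E(m(d(-3, -4)), -27) = sqrt(-6 + 2)*sqrt((10 + (-4)**2)**2 + (-27)**2) = sqrt(-4)*sqrt((10 + 16)**2 + 729) = (2*I)*sqrt(26**2 + 729) = (2*I)*sqrt(676 + 729) = (2*I)*sqrt(1405) = 2*I*sqrt(1405)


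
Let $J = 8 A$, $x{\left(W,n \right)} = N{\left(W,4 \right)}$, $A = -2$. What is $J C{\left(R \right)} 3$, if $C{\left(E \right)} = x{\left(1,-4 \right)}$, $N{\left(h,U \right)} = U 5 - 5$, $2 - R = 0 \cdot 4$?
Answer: $-720$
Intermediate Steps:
$R = 2$ ($R = 2 - 0 \cdot 4 = 2 - 0 = 2 + 0 = 2$)
$N{\left(h,U \right)} = -5 + 5 U$ ($N{\left(h,U \right)} = 5 U - 5 = -5 + 5 U$)
$x{\left(W,n \right)} = 15$ ($x{\left(W,n \right)} = -5 + 5 \cdot 4 = -5 + 20 = 15$)
$C{\left(E \right)} = 15$
$J = -16$ ($J = 8 \left(-2\right) = -16$)
$J C{\left(R \right)} 3 = - 16 \cdot 15 \cdot 3 = \left(-16\right) 45 = -720$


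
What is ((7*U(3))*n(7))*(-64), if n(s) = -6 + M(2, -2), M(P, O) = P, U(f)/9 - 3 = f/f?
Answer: 64512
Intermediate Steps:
U(f) = 36 (U(f) = 27 + 9*(f/f) = 27 + 9*1 = 27 + 9 = 36)
n(s) = -4 (n(s) = -6 + 2 = -4)
((7*U(3))*n(7))*(-64) = ((7*36)*(-4))*(-64) = (252*(-4))*(-64) = -1008*(-64) = 64512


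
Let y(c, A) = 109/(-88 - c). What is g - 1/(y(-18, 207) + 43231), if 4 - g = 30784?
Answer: -93142157650/3026061 ≈ -30780.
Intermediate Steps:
g = -30780 (g = 4 - 1*30784 = 4 - 30784 = -30780)
g - 1/(y(-18, 207) + 43231) = -30780 - 1/(-109/(88 - 18) + 43231) = -30780 - 1/(-109/70 + 43231) = -30780 - 1/3026061/70 = -30780 - 1*70/3026061 = -30780 - 70/3026061 = -93142157650/3026061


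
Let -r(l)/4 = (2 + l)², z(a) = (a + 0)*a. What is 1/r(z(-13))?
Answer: -1/116964 ≈ -8.5496e-6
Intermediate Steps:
z(a) = a² (z(a) = a*a = a²)
r(l) = -4*(2 + l)²
1/r(z(-13)) = 1/(-4*(2 + (-13)²)²) = 1/(-4*(2 + 169)²) = 1/(-4*171²) = 1/(-4*29241) = 1/(-116964) = -1/116964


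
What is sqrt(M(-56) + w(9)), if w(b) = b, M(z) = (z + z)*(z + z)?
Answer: sqrt(12553) ≈ 112.04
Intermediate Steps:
M(z) = 4*z**2 (M(z) = (2*z)*(2*z) = 4*z**2)
sqrt(M(-56) + w(9)) = sqrt(4*(-56)**2 + 9) = sqrt(4*3136 + 9) = sqrt(12544 + 9) = sqrt(12553)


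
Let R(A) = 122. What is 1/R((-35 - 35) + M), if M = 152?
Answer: 1/122 ≈ 0.0081967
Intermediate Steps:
1/R((-35 - 35) + M) = 1/122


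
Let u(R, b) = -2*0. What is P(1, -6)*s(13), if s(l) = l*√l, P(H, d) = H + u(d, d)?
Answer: 13*√13 ≈ 46.872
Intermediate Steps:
u(R, b) = 0
P(H, d) = H (P(H, d) = H + 0 = H)
s(l) = l^(3/2)
P(1, -6)*s(13) = 1*13^(3/2) = 1*(13*√13) = 13*√13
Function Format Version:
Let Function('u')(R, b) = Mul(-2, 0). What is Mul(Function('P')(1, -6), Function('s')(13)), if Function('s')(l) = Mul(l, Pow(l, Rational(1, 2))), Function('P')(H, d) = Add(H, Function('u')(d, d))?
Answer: Mul(13, Pow(13, Rational(1, 2))) ≈ 46.872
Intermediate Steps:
Function('u')(R, b) = 0
Function('P')(H, d) = H (Function('P')(H, d) = Add(H, 0) = H)
Function('s')(l) = Pow(l, Rational(3, 2))
Mul(Function('P')(1, -6), Function('s')(13)) = Mul(1, Pow(13, Rational(3, 2))) = Mul(1, Mul(13, Pow(13, Rational(1, 2)))) = Mul(13, Pow(13, Rational(1, 2)))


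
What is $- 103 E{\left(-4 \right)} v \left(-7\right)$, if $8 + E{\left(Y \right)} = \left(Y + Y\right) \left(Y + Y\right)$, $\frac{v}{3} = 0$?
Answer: $0$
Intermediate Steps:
$v = 0$ ($v = 3 \cdot 0 = 0$)
$E{\left(Y \right)} = -8 + 4 Y^{2}$ ($E{\left(Y \right)} = -8 + \left(Y + Y\right) \left(Y + Y\right) = -8 + 2 Y 2 Y = -8 + 4 Y^{2}$)
$- 103 E{\left(-4 \right)} v \left(-7\right) = - 103 \left(-8 + 4 \left(-4\right)^{2}\right) 0 \left(-7\right) = - 103 \left(-8 + 4 \cdot 16\right) 0 \left(-7\right) = - 103 \left(-8 + 64\right) 0 \left(-7\right) = - 103 \cdot 56 \cdot 0 \left(-7\right) = - 103 \cdot 0 \left(-7\right) = \left(-103\right) 0 = 0$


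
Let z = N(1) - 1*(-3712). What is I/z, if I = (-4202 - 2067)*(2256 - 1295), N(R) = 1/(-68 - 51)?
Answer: -716916571/441727 ≈ -1623.0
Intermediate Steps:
N(R) = -1/119 (N(R) = 1/(-119) = -1/119)
I = -6024509 (I = -6269*961 = -6024509)
z = 441727/119 (z = -1/119 - 1*(-3712) = -1/119 + 3712 = 441727/119 ≈ 3712.0)
I/z = -6024509/441727/119 = -6024509*119/441727 = -716916571/441727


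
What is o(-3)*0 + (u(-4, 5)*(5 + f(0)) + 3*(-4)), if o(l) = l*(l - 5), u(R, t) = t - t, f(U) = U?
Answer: -12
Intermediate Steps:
u(R, t) = 0
o(l) = l*(-5 + l)
o(-3)*0 + (u(-4, 5)*(5 + f(0)) + 3*(-4)) = -3*(-5 - 3)*0 + (0*(5 + 0) + 3*(-4)) = -3*(-8)*0 + (0*5 - 12) = 24*0 + (0 - 12) = 0 - 12 = -12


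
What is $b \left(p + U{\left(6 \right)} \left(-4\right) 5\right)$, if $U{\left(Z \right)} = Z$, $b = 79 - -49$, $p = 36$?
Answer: $-10752$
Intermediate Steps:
$b = 128$ ($b = 79 + 49 = 128$)
$b \left(p + U{\left(6 \right)} \left(-4\right) 5\right) = 128 \left(36 + 6 \left(-4\right) 5\right) = 128 \left(36 - 120\right) = 128 \left(-84\right) = -10752$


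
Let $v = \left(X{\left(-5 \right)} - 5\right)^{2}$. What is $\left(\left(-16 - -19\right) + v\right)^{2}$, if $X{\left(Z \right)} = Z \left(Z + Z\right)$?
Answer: $4112784$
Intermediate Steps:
$X{\left(Z \right)} = 2 Z^{2}$ ($X{\left(Z \right)} = Z 2 Z = 2 Z^{2}$)
$v = 2025$ ($v = \left(2 \left(-5\right)^{2} - 5\right)^{2} = \left(2 \cdot 25 - 5\right)^{2} = \left(50 - 5\right)^{2} = 45^{2} = 2025$)
$\left(\left(-16 - -19\right) + v\right)^{2} = \left(\left(-16 - -19\right) + 2025\right)^{2} = \left(\left(-16 + 19\right) + 2025\right)^{2} = \left(3 + 2025\right)^{2} = 2028^{2} = 4112784$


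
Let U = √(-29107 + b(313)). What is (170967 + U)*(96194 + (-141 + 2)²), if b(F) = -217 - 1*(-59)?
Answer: 19749253005 + 115515*I*√29265 ≈ 1.9749e+10 + 1.9761e+7*I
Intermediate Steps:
b(F) = -158 (b(F) = -217 + 59 = -158)
U = I*√29265 (U = √(-29107 - 158) = √(-29265) = I*√29265 ≈ 171.07*I)
(170967 + U)*(96194 + (-141 + 2)²) = (170967 + I*√29265)*(96194 + (-141 + 2)²) = (170967 + I*√29265)*(96194 + (-139)²) = (170967 + I*√29265)*(96194 + 19321) = (170967 + I*√29265)*115515 = 19749253005 + 115515*I*√29265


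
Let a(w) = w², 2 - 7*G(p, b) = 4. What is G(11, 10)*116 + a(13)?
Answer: 951/7 ≈ 135.86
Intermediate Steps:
G(p, b) = -2/7 (G(p, b) = 2/7 - ⅐*4 = 2/7 - 4/7 = -2/7)
G(11, 10)*116 + a(13) = -2/7*116 + 13² = -232/7 + 169 = 951/7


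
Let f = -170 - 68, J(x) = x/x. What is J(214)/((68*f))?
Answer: -1/16184 ≈ -6.1789e-5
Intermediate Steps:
J(x) = 1
f = -238
J(214)/((68*f)) = 1/(68*(-238)) = 1/(-16184) = 1*(-1/16184) = -1/16184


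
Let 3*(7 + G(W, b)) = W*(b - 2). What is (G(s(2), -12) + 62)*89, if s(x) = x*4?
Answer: 4717/3 ≈ 1572.3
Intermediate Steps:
s(x) = 4*x
G(W, b) = -7 + W*(-2 + b)/3 (G(W, b) = -7 + (W*(b - 2))/3 = -7 + (W*(-2 + b))/3 = -7 + W*(-2 + b)/3)
(G(s(2), -12) + 62)*89 = ((-7 - 8*2/3 + (⅓)*(4*2)*(-12)) + 62)*89 = ((-7 - ⅔*8 + (⅓)*8*(-12)) + 62)*89 = ((-7 - 16/3 - 32) + 62)*89 = (-133/3 + 62)*89 = (53/3)*89 = 4717/3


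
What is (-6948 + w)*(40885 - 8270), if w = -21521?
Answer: -928516435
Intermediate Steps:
(-6948 + w)*(40885 - 8270) = (-6948 - 21521)*(40885 - 8270) = -28469*32615 = -928516435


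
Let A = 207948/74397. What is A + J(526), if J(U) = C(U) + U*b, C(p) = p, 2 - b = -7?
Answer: 130512056/24799 ≈ 5262.8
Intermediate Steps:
b = 9 (b = 2 - 1*(-7) = 2 + 7 = 9)
J(U) = 10*U (J(U) = U + U*9 = U + 9*U = 10*U)
A = 69316/24799 (A = 207948*(1/74397) = 69316/24799 ≈ 2.7951)
A + J(526) = 69316/24799 + 10*526 = 69316/24799 + 5260 = 130512056/24799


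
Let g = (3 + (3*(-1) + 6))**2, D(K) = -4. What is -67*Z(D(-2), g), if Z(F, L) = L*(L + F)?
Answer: -77184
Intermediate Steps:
g = 36 (g = (3 + (-3 + 6))**2 = (3 + 3)**2 = 6**2 = 36)
Z(F, L) = L*(F + L)
-67*Z(D(-2), g) = -2412*(-4 + 36) = -2412*32 = -67*1152 = -77184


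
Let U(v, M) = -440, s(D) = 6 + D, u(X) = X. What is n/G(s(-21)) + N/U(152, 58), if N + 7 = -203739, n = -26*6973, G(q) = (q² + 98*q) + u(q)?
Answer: 8412277/13860 ≈ 606.95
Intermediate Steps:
G(q) = q² + 99*q (G(q) = (q² + 98*q) + q = q² + 99*q)
n = -181298
N = -203746 (N = -7 - 203739 = -203746)
n/G(s(-21)) + N/U(152, 58) = -181298*1/((6 - 21)*(99 + (6 - 21))) - 203746/(-440) = -181298*(-1/(15*(99 - 15))) - 203746*(-1/440) = -181298/((-15*84)) + 101873/220 = -181298/(-1260) + 101873/220 = -181298*(-1/1260) + 101873/220 = 90649/630 + 101873/220 = 8412277/13860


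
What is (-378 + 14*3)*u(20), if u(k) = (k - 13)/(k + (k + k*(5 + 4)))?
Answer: -588/55 ≈ -10.691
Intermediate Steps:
u(k) = (-13 + k)/(11*k) (u(k) = (-13 + k)/(k + (k + k*9)) = (-13 + k)/(k + (k + 9*k)) = (-13 + k)/(k + 10*k) = (-13 + k)/((11*k)) = (-13 + k)*(1/(11*k)) = (-13 + k)/(11*k))
(-378 + 14*3)*u(20) = (-378 + 14*3)*((1/11)*(-13 + 20)/20) = (-378 + 42)*((1/11)*(1/20)*7) = -336*7/220 = -588/55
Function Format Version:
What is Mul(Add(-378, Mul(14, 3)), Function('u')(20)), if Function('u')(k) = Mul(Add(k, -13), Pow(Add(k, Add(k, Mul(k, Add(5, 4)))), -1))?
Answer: Rational(-588, 55) ≈ -10.691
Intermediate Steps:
Function('u')(k) = Mul(Rational(1, 11), Pow(k, -1), Add(-13, k)) (Function('u')(k) = Mul(Add(-13, k), Pow(Add(k, Add(k, Mul(k, 9))), -1)) = Mul(Add(-13, k), Pow(Add(k, Add(k, Mul(9, k))), -1)) = Mul(Add(-13, k), Pow(Add(k, Mul(10, k)), -1)) = Mul(Add(-13, k), Pow(Mul(11, k), -1)) = Mul(Add(-13, k), Mul(Rational(1, 11), Pow(k, -1))) = Mul(Rational(1, 11), Pow(k, -1), Add(-13, k)))
Mul(Add(-378, Mul(14, 3)), Function('u')(20)) = Mul(Add(-378, Mul(14, 3)), Mul(Rational(1, 11), Pow(20, -1), Add(-13, 20))) = Mul(Add(-378, 42), Mul(Rational(1, 11), Rational(1, 20), 7)) = Mul(-336, Rational(7, 220)) = Rational(-588, 55)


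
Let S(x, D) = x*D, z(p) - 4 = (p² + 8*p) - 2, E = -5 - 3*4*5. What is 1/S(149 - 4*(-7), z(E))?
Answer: 1/656139 ≈ 1.5241e-6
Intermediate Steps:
E = -65 (E = -5 - 12*5 = -5 - 60 = -65)
z(p) = 2 + p² + 8*p (z(p) = 4 + ((p² + 8*p) - 2) = 4 + (-2 + p² + 8*p) = 2 + p² + 8*p)
S(x, D) = D*x
1/S(149 - 4*(-7), z(E)) = 1/((2 + (-65)² + 8*(-65))*(149 - 4*(-7))) = 1/((2 + 4225 - 520)*(149 + 28)) = 1/(3707*177) = 1/656139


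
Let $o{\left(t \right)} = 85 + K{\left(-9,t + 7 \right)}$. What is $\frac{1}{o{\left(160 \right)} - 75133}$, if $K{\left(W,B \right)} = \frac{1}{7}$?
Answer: $- \frac{7}{525335} \approx -1.3325 \cdot 10^{-5}$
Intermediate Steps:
$K{\left(W,B \right)} = \frac{1}{7}$
$o{\left(t \right)} = \frac{596}{7}$ ($o{\left(t \right)} = 85 + \frac{1}{7} = \frac{596}{7}$)
$\frac{1}{o{\left(160 \right)} - 75133} = \frac{1}{\frac{596}{7} - 75133} = \frac{1}{- \frac{525335}{7}} = - \frac{7}{525335}$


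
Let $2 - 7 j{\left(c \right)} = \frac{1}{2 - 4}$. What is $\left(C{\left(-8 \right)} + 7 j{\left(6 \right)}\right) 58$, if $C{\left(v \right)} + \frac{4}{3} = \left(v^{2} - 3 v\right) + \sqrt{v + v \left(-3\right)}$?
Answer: $\frac{16211}{3} \approx 5403.7$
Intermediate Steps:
$j{\left(c \right)} = \frac{5}{14}$ ($j{\left(c \right)} = \frac{2}{7} - \frac{1}{7 \left(2 - 4\right)} = \frac{2}{7} - \frac{1}{7 \left(-2\right)} = \frac{2}{7} - - \frac{1}{14} = \frac{2}{7} + \frac{1}{14} = \frac{5}{14}$)
$C{\left(v \right)} = - \frac{4}{3} + v^{2} - 3 v + \sqrt{2} \sqrt{- v}$ ($C{\left(v \right)} = - \frac{4}{3} + \left(\left(v^{2} - 3 v\right) + \sqrt{v + v \left(-3\right)}\right) = - \frac{4}{3} + \left(\left(v^{2} - 3 v\right) + \sqrt{v - 3 v}\right) = - \frac{4}{3} + \left(\left(v^{2} - 3 v\right) + \sqrt{- 2 v}\right) = - \frac{4}{3} + \left(\left(v^{2} - 3 v\right) + \sqrt{2} \sqrt{- v}\right) = - \frac{4}{3} + \left(v^{2} - 3 v + \sqrt{2} \sqrt{- v}\right) = - \frac{4}{3} + v^{2} - 3 v + \sqrt{2} \sqrt{- v}$)
$\left(C{\left(-8 \right)} + 7 j{\left(6 \right)}\right) 58 = \left(\left(- \frac{4}{3} + \left(-8\right)^{2} - -24 + \sqrt{2} \sqrt{\left(-1\right) \left(-8\right)}\right) + 7 \cdot \frac{5}{14}\right) 58 = \left(\left(- \frac{4}{3} + 64 + 24 + \sqrt{2} \sqrt{8}\right) + \frac{5}{2}\right) 58 = \left(\left(- \frac{4}{3} + 64 + 24 + \sqrt{2} \cdot 2 \sqrt{2}\right) + \frac{5}{2}\right) 58 = \left(\left(- \frac{4}{3} + 64 + 24 + 4\right) + \frac{5}{2}\right) 58 = \left(\frac{272}{3} + \frac{5}{2}\right) 58 = \frac{559}{6} \cdot 58 = \frac{16211}{3}$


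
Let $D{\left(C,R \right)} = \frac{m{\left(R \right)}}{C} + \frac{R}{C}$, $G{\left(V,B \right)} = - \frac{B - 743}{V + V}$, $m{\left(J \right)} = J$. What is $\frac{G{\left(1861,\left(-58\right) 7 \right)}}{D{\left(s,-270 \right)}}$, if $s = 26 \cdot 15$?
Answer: $- \frac{4979}{22332} \approx -0.22295$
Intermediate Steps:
$G{\left(V,B \right)} = - \frac{-743 + B}{2 V}$
$s = 390$
$D{\left(C,R \right)} = \frac{2 R}{C}$ ($D{\left(C,R \right)} = \frac{R}{C} + \frac{R}{C} = \frac{2 R}{C}$)
$\frac{G{\left(1861,\left(-58\right) 7 \right)}}{D{\left(s,-270 \right)}} = \frac{\frac{1}{2} \cdot \frac{1}{1861} \left(743 - \left(-58\right) 7\right)}{2 \left(-270\right) \frac{1}{390}} = \frac{\frac{1}{2} \cdot \frac{1}{1861} \left(743 - -406\right)}{2 \left(-270\right) \frac{1}{390}} = \frac{\frac{1}{2} \cdot \frac{1}{1861} \left(743 + 406\right)}{- \frac{18}{13}} = \frac{1}{2} \cdot \frac{1}{1861} \cdot 1149 \left(- \frac{13}{18}\right) = \frac{1149}{3722} \left(- \frac{13}{18}\right) = - \frac{4979}{22332}$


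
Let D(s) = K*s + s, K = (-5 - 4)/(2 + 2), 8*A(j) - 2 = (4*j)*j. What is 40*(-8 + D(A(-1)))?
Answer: -715/2 ≈ -357.50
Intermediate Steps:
A(j) = 1/4 + j**2/2 (A(j) = 1/4 + ((4*j)*j)/8 = 1/4 + (4*j**2)/8 = 1/4 + j**2/2)
K = -9/4 ≈ -2.2500
D(s) = -5*s/4 (D(s) = -9*s/4 + s = -5*s/4)
40*(-8 + D(A(-1))) = 40*(-8 - 5*(1/4 + (1/2)*(-1)**2)/4) = 40*(-8 - 5*(1/4 + (1/2)*1)/4) = 40*(-8 - 5*(1/4 + 1/2)/4) = 40*(-8 - 5/4*3/4) = 40*(-8 - 15/16) = 40*(-143/16) = -715/2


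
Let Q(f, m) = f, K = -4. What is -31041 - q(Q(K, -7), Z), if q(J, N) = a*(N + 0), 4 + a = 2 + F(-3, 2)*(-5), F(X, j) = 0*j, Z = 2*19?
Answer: -30965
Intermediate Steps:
Z = 38
F(X, j) = 0
a = -2 (a = -4 + (2 + 0*(-5)) = -4 + (2 + 0) = -4 + 2 = -2)
q(J, N) = -2*N (q(J, N) = -2*(N + 0) = -2*N)
-31041 - q(Q(K, -7), Z) = -31041 - (-2)*38 = -31041 - 1*(-76) = -31041 + 76 = -30965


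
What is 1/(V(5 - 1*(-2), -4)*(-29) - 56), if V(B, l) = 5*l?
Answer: 1/524 ≈ 0.0019084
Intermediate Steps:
1/(V(5 - 1*(-2), -4)*(-29) - 56) = 1/((5*(-4))*(-29) - 56) = 1/(-20*(-29) - 56) = 1/(580 - 56) = 1/524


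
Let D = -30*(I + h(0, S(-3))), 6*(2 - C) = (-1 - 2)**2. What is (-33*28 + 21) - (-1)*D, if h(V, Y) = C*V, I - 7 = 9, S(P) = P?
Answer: -1383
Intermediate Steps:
C = 1/2 (C = 2 - (-1 - 2)**2/6 = 2 - 1/6*(-3)**2 = 2 - 1/6*9 = 2 - 3/2 = 1/2 ≈ 0.50000)
I = 16 (I = 7 + 9 = 16)
h(V, Y) = V/2
D = -480 (D = -30*(16 + (1/2)*0) = -30*(16 + 0) = -30*16 = -480)
(-33*28 + 21) - (-1)*D = (-33*28 + 21) - (-1)*(-480) = (-924 + 21) - 1*480 = -903 - 480 = -1383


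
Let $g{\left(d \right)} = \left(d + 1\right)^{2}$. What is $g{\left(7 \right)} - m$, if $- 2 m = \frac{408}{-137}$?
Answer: $\frac{8564}{137} \approx 62.511$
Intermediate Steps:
$m = \frac{204}{137}$ ($m = - \frac{408 \frac{1}{-137}}{2} = - \frac{408 \left(- \frac{1}{137}\right)}{2} = \left(- \frac{1}{2}\right) \left(- \frac{408}{137}\right) = \frac{204}{137} \approx 1.4891$)
$g{\left(d \right)} = \left(1 + d\right)^{2}$
$g{\left(7 \right)} - m = \left(1 + 7\right)^{2} - \frac{204}{137} = 8^{2} - \frac{204}{137} = 64 - \frac{204}{137} = \frac{8564}{137}$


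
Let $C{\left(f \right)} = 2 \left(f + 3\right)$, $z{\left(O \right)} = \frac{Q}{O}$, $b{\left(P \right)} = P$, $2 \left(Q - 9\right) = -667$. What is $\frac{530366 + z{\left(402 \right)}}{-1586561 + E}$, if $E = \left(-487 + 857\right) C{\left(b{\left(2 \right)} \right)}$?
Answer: $- \frac{426413615}{1272620244} \approx -0.33507$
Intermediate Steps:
$Q = - \frac{649}{2}$ ($Q = 9 + \frac{1}{2} \left(-667\right) = 9 - \frac{667}{2} = - \frac{649}{2} \approx -324.5$)
$z{\left(O \right)} = - \frac{649}{2 O}$
$C{\left(f \right)} = 6 + 2 f$ ($C{\left(f \right)} = 2 \left(3 + f\right) = 6 + 2 f$)
$E = 3700$ ($E = \left(-487 + 857\right) \left(6 + 2 \cdot 2\right) = 370 \left(6 + 4\right) = 370 \cdot 10 = 3700$)
$\frac{530366 + z{\left(402 \right)}}{-1586561 + E} = \frac{530366 - \frac{649}{2 \cdot 402}}{-1586561 + 3700} = \frac{530366 - \frac{649}{804}}{-1582861} = \left(530366 - \frac{649}{804}\right) \left(- \frac{1}{1582861}\right) = \frac{426413615}{804} \left(- \frac{1}{1582861}\right) = - \frac{426413615}{1272620244}$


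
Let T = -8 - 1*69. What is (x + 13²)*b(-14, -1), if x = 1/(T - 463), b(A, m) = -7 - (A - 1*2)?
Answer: 91259/60 ≈ 1521.0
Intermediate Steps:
T = -77 (T = -8 - 69 = -77)
b(A, m) = -5 - A (b(A, m) = -7 - (A - 2) = -7 - (-2 + A) = -7 + (2 - A) = -5 - A)
x = -1/540 (x = 1/(-77 - 463) = 1/(-540) = -1/540 ≈ -0.0018519)
(x + 13²)*b(-14, -1) = (-1/540 + 13²)*(-5 - 1*(-14)) = (-1/540 + 169)*(-5 + 14) = (91259/540)*9 = 91259/60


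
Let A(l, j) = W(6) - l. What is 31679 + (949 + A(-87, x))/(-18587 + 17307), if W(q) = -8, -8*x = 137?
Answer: 10137023/320 ≈ 31678.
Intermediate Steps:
x = -137/8 (x = -⅛*137 = -137/8 ≈ -17.125)
A(l, j) = -8 - l
31679 + (949 + A(-87, x))/(-18587 + 17307) = 31679 + (949 + (-8 - 1*(-87)))/(-18587 + 17307) = 31679 + (949 + (-8 + 87))/(-1280) = 31679 + (949 + 79)*(-1/1280) = 31679 + 1028*(-1/1280) = 31679 - 257/320 = 10137023/320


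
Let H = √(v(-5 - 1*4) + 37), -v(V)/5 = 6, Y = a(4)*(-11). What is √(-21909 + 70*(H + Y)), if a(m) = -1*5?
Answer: √(-18059 + 70*√7) ≈ 133.69*I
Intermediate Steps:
a(m) = -5
Y = 55 (Y = -5*(-11) = 55)
v(V) = -30 (v(V) = -5*6 = -30)
H = √7 (H = √(-30 + 37) = √7 ≈ 2.6458)
√(-21909 + 70*(H + Y)) = √(-21909 + 70*(√7 + 55)) = √(-21909 + 70*(55 + √7)) = √(-21909 + (3850 + 70*√7)) = √(-18059 + 70*√7)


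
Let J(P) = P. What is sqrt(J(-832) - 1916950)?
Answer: I*sqrt(1917782) ≈ 1384.8*I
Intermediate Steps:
sqrt(J(-832) - 1916950) = sqrt(-832 - 1916950) = sqrt(-1917782) = I*sqrt(1917782)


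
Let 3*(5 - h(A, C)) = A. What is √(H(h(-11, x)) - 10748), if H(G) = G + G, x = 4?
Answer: 8*I*√1509/3 ≈ 103.59*I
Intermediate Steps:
h(A, C) = 5 - A/3
H(G) = 2*G
√(H(h(-11, x)) - 10748) = √(2*(5 - ⅓*(-11)) - 10748) = √(2*(5 + 11/3) - 10748) = √(2*(26/3) - 10748) = √(52/3 - 10748) = √(-32192/3) = 8*I*√1509/3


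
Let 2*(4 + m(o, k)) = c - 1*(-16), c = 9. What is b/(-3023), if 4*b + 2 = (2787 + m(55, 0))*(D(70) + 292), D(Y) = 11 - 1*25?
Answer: -777147/12092 ≈ -64.270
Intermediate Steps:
m(o, k) = 17/2 (m(o, k) = -4 + (9 - 1*(-16))/2 = -4 + (9 + 16)/2 = -4 + (1/2)*25 = -4 + 25/2 = 17/2)
D(Y) = -14 (D(Y) = 11 - 25 = -14)
b = 777147/4 (b = -1/2 + ((2787 + 17/2)*(-14 + 292))/4 = -1/2 + ((5591/2)*278)/4 = -1/2 + (1/4)*777149 = -1/2 + 777149/4 = 777147/4 ≈ 1.9429e+5)
b/(-3023) = (777147/4)/(-3023) = (777147/4)*(-1/3023) = -777147/12092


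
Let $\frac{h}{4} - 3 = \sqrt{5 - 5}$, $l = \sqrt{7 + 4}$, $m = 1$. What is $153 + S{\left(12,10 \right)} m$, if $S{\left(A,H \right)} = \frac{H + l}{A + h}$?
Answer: $\frac{1841}{12} + \frac{\sqrt{11}}{24} \approx 153.55$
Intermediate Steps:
$l = \sqrt{11} \approx 3.3166$
$h = 12$ ($h = 12 + 4 \sqrt{5 - 5} = 12 + 4 \sqrt{0} = 12 + 4 \cdot 0 = 12 + 0 = 12$)
$S{\left(A,H \right)} = \frac{H + \sqrt{11}}{12 + A}$ ($S{\left(A,H \right)} = \frac{H + \sqrt{11}}{A + 12} = \frac{H + \sqrt{11}}{12 + A}$)
$153 + S{\left(12,10 \right)} m = 153 + \frac{10 + \sqrt{11}}{12 + 12} \cdot 1 = 153 + \frac{10 + \sqrt{11}}{24} \cdot 1 = 153 + \left(\frac{5}{12} + \frac{\sqrt{11}}{24}\right) 1 = 153 + \left(\frac{5}{12} + \frac{\sqrt{11}}{24}\right) = \frac{1841}{12} + \frac{\sqrt{11}}{24}$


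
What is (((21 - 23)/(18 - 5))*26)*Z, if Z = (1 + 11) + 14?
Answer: -104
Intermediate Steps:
Z = 26 (Z = 12 + 14 = 26)
(((21 - 23)/(18 - 5))*26)*Z = (((21 - 23)/(18 - 5))*26)*26 = (-2/13*26)*26 = (-2*1/13*26)*26 = -2/13*26*26 = -4*26 = -104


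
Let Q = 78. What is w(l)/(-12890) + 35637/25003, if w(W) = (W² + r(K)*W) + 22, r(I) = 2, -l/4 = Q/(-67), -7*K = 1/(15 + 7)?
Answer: 205612275104/144675383963 ≈ 1.4212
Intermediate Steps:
K = -1/154 (K = -1/(7*(15 + 7)) = -⅐/22 = -⅐*1/22 = -1/154 ≈ -0.0064935)
l = 312/67 (l = -312/(-67) = -312*(-1)/67 = -4*(-78/67) = 312/67 ≈ 4.6567)
w(W) = 22 + W² + 2*W (w(W) = (W² + 2*W) + 22 = 22 + W² + 2*W)
w(l)/(-12890) + 35637/25003 = (22 + (312/67)² + 2*(312/67))/(-12890) + 35637/25003 = (22 + 97344/4489 + 624/67)*(-1/12890) + 35637*(1/25003) = (237910/4489)*(-1/12890) + 35637/25003 = -23791/5786321 + 35637/25003 = 205612275104/144675383963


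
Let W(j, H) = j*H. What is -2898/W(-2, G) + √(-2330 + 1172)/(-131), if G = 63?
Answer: 23 - I*√1158/131 ≈ 23.0 - 0.25977*I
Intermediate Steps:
W(j, H) = H*j
-2898/W(-2, G) + √(-2330 + 1172)/(-131) = -2898/(63*(-2)) + √(-2330 + 1172)/(-131) = -2898/(-126) + √(-1158)*(-1/131) = -2898*(-1/126) + (I*√1158)*(-1/131) = 23 - I*√1158/131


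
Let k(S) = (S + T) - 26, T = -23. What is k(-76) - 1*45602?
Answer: -45727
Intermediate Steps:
k(S) = -49 + S (k(S) = (S - 23) - 26 = (-23 + S) - 26 = -49 + S)
k(-76) - 1*45602 = (-49 - 76) - 1*45602 = -125 - 45602 = -45727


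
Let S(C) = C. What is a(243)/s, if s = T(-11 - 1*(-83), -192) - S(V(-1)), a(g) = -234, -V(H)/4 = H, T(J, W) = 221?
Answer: -234/217 ≈ -1.0783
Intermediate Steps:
V(H) = -4*H
s = 217 (s = 221 - (-4)*(-1) = 221 - 1*4 = 221 - 4 = 217)
a(243)/s = -234/217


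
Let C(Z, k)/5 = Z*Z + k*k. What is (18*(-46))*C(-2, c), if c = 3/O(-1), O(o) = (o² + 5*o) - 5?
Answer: -17020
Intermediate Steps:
O(o) = -5 + o² + 5*o
c = -⅓ (c = 3/(-5 + (-1)² + 5*(-1)) = 3/(-5 + 1 - 5) = 3/(-9) = 3*(-⅑) = -⅓ ≈ -0.33333)
C(Z, k) = 5*Z² + 5*k² (C(Z, k) = 5*(Z*Z + k*k) = 5*(Z² + k²) = 5*Z² + 5*k²)
(18*(-46))*C(-2, c) = (18*(-46))*(5*(-2)² + 5*(-⅓)²) = -828*(5*4 + 5*(⅑)) = -828*(20 + 5/9) = -828*185/9 = -17020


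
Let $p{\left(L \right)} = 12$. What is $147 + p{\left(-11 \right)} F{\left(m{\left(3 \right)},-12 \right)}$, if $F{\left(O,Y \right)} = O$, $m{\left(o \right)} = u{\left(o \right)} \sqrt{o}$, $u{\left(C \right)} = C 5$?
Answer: $147 + 180 \sqrt{3} \approx 458.77$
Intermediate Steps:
$u{\left(C \right)} = 5 C$
$m{\left(o \right)} = 5 o^{\frac{3}{2}}$ ($m{\left(o \right)} = 5 o \sqrt{o} = 5 o^{\frac{3}{2}}$)
$147 + p{\left(-11 \right)} F{\left(m{\left(3 \right)},-12 \right)} = 147 + 12 \cdot 5 \cdot 3^{\frac{3}{2}} = 147 + 12 \cdot 5 \cdot 3 \sqrt{3} = 147 + 12 \cdot 15 \sqrt{3} = 147 + 180 \sqrt{3}$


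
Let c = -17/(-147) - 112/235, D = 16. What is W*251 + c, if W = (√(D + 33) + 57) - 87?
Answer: -199440754/34545 ≈ -5773.4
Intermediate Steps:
W = -23 (W = (√(16 + 33) + 57) - 87 = (√49 + 57) - 87 = (7 + 57) - 87 = 64 - 87 = -23)
c = -12469/34545 (c = -17*(-1/147) - 112*1/235 = 17/147 - 112/235 = -12469/34545 ≈ -0.36095)
W*251 + c = -23*251 - 12469/34545 = -5773 - 12469/34545 = -199440754/34545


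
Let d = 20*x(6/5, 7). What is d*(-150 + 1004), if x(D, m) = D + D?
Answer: 40992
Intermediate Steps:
x(D, m) = 2*D
d = 48 (d = 20*(2*(6/5)) = 20*(12/5) = 48)
d*(-150 + 1004) = 48*(-150 + 1004) = 48*854 = 40992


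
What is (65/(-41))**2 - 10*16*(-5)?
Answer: 1349025/1681 ≈ 802.51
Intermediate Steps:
(65/(-41))**2 - 10*16*(-5) = (65*(-1/41))**2 - 160*(-5) = (-65/41)**2 - 1*(-800) = 4225/1681 + 800 = 1349025/1681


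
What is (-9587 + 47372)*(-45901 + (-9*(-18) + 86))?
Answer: -1724998605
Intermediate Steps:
(-9587 + 47372)*(-45901 + (-9*(-18) + 86)) = 37785*(-45901 + (162 + 86)) = 37785*(-45901 + 248) = 37785*(-45653) = -1724998605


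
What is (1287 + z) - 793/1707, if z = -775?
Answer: 873191/1707 ≈ 511.54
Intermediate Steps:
(1287 + z) - 793/1707 = (1287 - 775) - 793/1707 = 512 - 793*1/1707 = 512 - 793/1707 = 873191/1707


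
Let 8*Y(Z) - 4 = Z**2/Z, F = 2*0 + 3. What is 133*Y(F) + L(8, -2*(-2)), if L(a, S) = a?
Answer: 995/8 ≈ 124.38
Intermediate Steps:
F = 3 (F = 0 + 3 = 3)
Y(Z) = 1/2 + Z/8 (Y(Z) = 1/2 + (Z**2/Z)/8 = 1/2 + Z/8)
133*Y(F) + L(8, -2*(-2)) = 133*(1/2 + (1/8)*3) + 8 = 133*(1/2 + 3/8) + 8 = 133*(7/8) + 8 = 931/8 + 8 = 995/8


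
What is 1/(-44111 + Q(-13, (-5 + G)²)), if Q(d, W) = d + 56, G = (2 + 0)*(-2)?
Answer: -1/44068 ≈ -2.2692e-5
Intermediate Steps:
G = -4 (G = 2*(-2) = -4)
Q(d, W) = 56 + d
1/(-44111 + Q(-13, (-5 + G)²)) = 1/(-44111 + (56 - 13)) = 1/(-44111 + 43) = 1/(-44068) = -1/44068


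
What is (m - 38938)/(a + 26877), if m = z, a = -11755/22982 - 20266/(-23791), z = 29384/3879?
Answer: -82567557992623916/57004164898731999 ≈ -1.4484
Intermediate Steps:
z = 29384/3879 (z = 29384*(1/3879) = 29384/3879 ≈ 7.5751)
a = 186090007/546764762 (a = -11755*1/22982 - 20266*(-1/23791) = -11755/22982 + 20266/23791 = 186090007/546764762 ≈ 0.34035)
m = 29384/3879 ≈ 7.5751
(m - 38938)/(a + 26877) = (29384/3879 - 38938)/(186090007/546764762 + 26877) = -151011118/(3879*14695582598281/546764762) = -151011118/3879*546764762/14695582598281 = -82567557992623916/57004164898731999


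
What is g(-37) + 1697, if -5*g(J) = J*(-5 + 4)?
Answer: 8448/5 ≈ 1689.6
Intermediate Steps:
g(J) = J/5 (g(J) = -J*(-5 + 4)/5 = -J*(-1)/5 = -(-1)*J/5 = J/5)
g(-37) + 1697 = (1/5)*(-37) + 1697 = -37/5 + 1697 = 8448/5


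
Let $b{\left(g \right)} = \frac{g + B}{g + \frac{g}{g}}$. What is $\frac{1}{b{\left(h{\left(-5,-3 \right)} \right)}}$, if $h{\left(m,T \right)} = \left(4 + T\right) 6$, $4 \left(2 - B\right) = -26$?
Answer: $\frac{14}{29} \approx 0.48276$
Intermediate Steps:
$B = \frac{17}{2}$ ($B = 2 - - \frac{13}{2} = 2 + \frac{13}{2} = \frac{17}{2} \approx 8.5$)
$h{\left(m,T \right)} = 24 + 6 T$
$b{\left(g \right)} = \frac{\frac{17}{2} + g}{1 + g}$ ($b{\left(g \right)} = \frac{g + \frac{17}{2}}{g + \frac{g}{g}} = \frac{\frac{17}{2} + g}{g + 1} = \frac{\frac{17}{2} + g}{1 + g}$)
$\frac{1}{b{\left(h{\left(-5,-3 \right)} \right)}} = \frac{1}{\frac{1}{1 + \left(24 + 6 \left(-3\right)\right)} \left(\frac{17}{2} + \left(24 + 6 \left(-3\right)\right)\right)} = \frac{1}{\frac{1}{1 + \left(24 - 18\right)} \left(\frac{17}{2} + \left(24 - 18\right)\right)} = \frac{1}{\frac{1}{1 + 6} \left(\frac{17}{2} + 6\right)} = \frac{1}{\frac{1}{7} \cdot \frac{29}{2}} = \frac{1}{\frac{29}{14}} = \frac{14}{29}$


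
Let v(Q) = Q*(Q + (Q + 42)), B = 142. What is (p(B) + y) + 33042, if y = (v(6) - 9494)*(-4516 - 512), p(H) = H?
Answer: 46139944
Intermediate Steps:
v(Q) = Q*(42 + 2*Q) (v(Q) = Q*(Q + (42 + Q)) = Q*(42 + 2*Q))
y = 46106760 (y = (2*6*(21 + 6) - 9494)*(-4516 - 512) = (2*6*27 - 9494)*(-5028) = (324 - 9494)*(-5028) = -9170*(-5028) = 46106760)
(p(B) + y) + 33042 = (142 + 46106760) + 33042 = 46106902 + 33042 = 46139944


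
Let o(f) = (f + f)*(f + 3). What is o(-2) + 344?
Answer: 340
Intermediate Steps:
o(f) = 2*f*(3 + f) (o(f) = (2*f)*(3 + f) = 2*f*(3 + f))
o(-2) + 344 = 2*(-2)*(3 - 2) + 344 = 2*(-2)*1 + 344 = -4 + 344 = 340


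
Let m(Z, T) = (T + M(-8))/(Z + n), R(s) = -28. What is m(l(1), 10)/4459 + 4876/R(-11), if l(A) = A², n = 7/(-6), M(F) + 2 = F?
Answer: -1219/7 ≈ -174.14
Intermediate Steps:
M(F) = -2 + F
n = -7/6 (n = 7*(-⅙) = -7/6 ≈ -1.1667)
m(Z, T) = (-10 + T)/(-7/6 + Z) (m(Z, T) = (T + (-2 - 8))/(Z - 7/6) = (T - 10)/(-7/6 + Z) = (-10 + T)/(-7/6 + Z))
m(l(1), 10)/4459 + 4876/R(-11) = (6*(-10 + 10)/(-7 + 6*1²))/4459 + 4876/(-28) = (6*0/(-7 + 6*1))*(1/4459) + 4876*(-1/28) = (6*0/(-7 + 6))*(1/4459) - 1219/7 = (6*0/(-1))*(1/4459) - 1219/7 = (6*(-1)*0)*(1/4459) - 1219/7 = 0*(1/4459) - 1219/7 = 0 - 1219/7 = -1219/7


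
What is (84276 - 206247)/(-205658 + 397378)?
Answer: -121971/191720 ≈ -0.63619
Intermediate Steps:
(84276 - 206247)/(-205658 + 397378) = -121971/191720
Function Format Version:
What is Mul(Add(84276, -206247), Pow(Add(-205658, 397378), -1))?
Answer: Rational(-121971, 191720) ≈ -0.63619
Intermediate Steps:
Mul(Add(84276, -206247), Pow(Add(-205658, 397378), -1)) = Mul(-121971, Pow(191720, -1)) = Mul(-121971, Rational(1, 191720)) = Rational(-121971, 191720)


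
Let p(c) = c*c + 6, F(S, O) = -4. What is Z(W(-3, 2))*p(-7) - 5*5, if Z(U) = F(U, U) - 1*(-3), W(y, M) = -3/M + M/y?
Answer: -80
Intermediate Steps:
p(c) = 6 + c² (p(c) = c² + 6 = 6 + c²)
Z(U) = -1 (Z(U) = -4 - 1*(-3) = -4 + 3 = -1)
Z(W(-3, 2))*p(-7) - 5*5 = -(6 + (-7)²) - 5*5 = -(6 + 49) - 25 = -1*55 - 25 = -55 - 25 = -80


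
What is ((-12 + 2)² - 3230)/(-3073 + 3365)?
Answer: -1565/146 ≈ -10.719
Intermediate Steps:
((-12 + 2)² - 3230)/(-3073 + 3365) = ((-10)² - 3230)/292 = (100 - 3230)*(1/292) = -3130*1/292 = -1565/146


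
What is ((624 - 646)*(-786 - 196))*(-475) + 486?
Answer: -10261414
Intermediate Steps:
((624 - 646)*(-786 - 196))*(-475) + 486 = -22*(-982)*(-475) + 486 = 21604*(-475) + 486 = -10261900 + 486 = -10261414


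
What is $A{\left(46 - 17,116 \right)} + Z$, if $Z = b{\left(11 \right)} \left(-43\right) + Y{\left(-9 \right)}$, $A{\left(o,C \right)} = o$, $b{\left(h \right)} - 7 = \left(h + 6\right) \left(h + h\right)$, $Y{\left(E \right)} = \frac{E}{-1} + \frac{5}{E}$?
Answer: $- \frac{147110}{9} \approx -16346.0$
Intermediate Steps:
$Y{\left(E \right)} = - E + \frac{5}{E}$ ($Y{\left(E \right)} = E \left(-1\right) + \frac{5}{E} = - E + \frac{5}{E}$)
$b{\left(h \right)} = 7 + 2 h \left(6 + h\right)$ ($b{\left(h \right)} = 7 + \left(h + 6\right) \left(h + h\right) = 7 + \left(6 + h\right) 2 h = 7 + 2 h \left(6 + h\right)$)
$Z = - \frac{147371}{9}$ ($Z = \left(7 + 2 \cdot 11^{2} + 12 \cdot 11\right) \left(-43\right) + \left(\left(-1\right) \left(-9\right) + \frac{5}{-9}\right) = \left(7 + 2 \cdot 121 + 132\right) \left(-43\right) + \left(9 + 5 \left(- \frac{1}{9}\right)\right) = \left(7 + 242 + 132\right) \left(-43\right) + \left(9 - \frac{5}{9}\right) = 381 \left(-43\right) + \frac{76}{9} = -16383 + \frac{76}{9} = - \frac{147371}{9} \approx -16375.0$)
$A{\left(46 - 17,116 \right)} + Z = \left(46 - 17\right) - \frac{147371}{9} = 29 - \frac{147371}{9} = - \frac{147110}{9}$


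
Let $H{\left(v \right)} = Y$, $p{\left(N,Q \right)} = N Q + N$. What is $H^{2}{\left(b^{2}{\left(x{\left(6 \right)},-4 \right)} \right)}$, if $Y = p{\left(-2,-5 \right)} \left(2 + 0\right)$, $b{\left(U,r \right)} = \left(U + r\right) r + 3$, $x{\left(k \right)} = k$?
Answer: $256$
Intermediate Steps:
$p{\left(N,Q \right)} = N + N Q$
$b{\left(U,r \right)} = 3 + r \left(U + r\right)$ ($b{\left(U,r \right)} = r \left(U + r\right) + 3 = 3 + r \left(U + r\right)$)
$Y = 16$ ($Y = - 2 \left(1 - 5\right) \left(2 + 0\right) = \left(-2\right) \left(-4\right) 2 = 8 \cdot 2 = 16$)
$H{\left(v \right)} = 16$
$H^{2}{\left(b^{2}{\left(x{\left(6 \right)},-4 \right)} \right)} = 16^{2} = 256$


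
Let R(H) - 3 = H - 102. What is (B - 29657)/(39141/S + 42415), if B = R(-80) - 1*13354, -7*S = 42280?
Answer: -260867600/256147459 ≈ -1.0184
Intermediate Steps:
S = -6040 (S = -⅐*42280 = -6040)
R(H) = -99 + H (R(H) = 3 + (H - 102) = 3 + (-102 + H) = -99 + H)
B = -13533 (B = (-99 - 80) - 1*13354 = -179 - 13354 = -13533)
(B - 29657)/(39141/S + 42415) = (-13533 - 29657)/(39141/(-6040) + 42415) = -43190/(39141*(-1/6040) + 42415) = -43190/(-39141/6040 + 42415) = -43190/256147459/6040 = -43190*6040/256147459 = -260867600/256147459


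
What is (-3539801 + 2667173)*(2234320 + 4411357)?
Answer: -5799203829156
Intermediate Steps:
(-3539801 + 2667173)*(2234320 + 4411357) = -872628*6645677 = -5799203829156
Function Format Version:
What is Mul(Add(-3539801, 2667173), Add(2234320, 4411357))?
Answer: -5799203829156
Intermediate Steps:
Mul(Add(-3539801, 2667173), Add(2234320, 4411357)) = Mul(-872628, 6645677) = -5799203829156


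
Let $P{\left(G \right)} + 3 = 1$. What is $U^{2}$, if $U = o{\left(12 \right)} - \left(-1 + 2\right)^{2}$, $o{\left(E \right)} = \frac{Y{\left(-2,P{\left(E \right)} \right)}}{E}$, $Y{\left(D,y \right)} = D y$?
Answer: $\frac{4}{9} \approx 0.44444$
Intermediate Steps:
$P{\left(G \right)} = -2$ ($P{\left(G \right)} = -3 + 1 = -2$)
$o{\left(E \right)} = \frac{4}{E}$ ($o{\left(E \right)} = \frac{\left(-2\right) \left(-2\right)}{E} = \frac{4}{E}$)
$U = - \frac{2}{3}$ ($U = \frac{4}{12} - \left(-1 + 2\right)^{2} = 4 \cdot \frac{1}{12} - 1^{2} = \frac{1}{3} - 1 = - \frac{2}{3} \approx -0.66667$)
$U^{2} = \left(- \frac{2}{3}\right)^{2} = \frac{4}{9}$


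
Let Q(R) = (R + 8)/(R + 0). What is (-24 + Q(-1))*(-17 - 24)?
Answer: 1271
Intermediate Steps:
Q(R) = (8 + R)/R
(-24 + Q(-1))*(-17 - 24) = (-24 + (8 - 1)/(-1))*(-17 - 24) = (-24 - 1*7)*(-41) = (-24 - 7)*(-41) = -31*(-41) = 1271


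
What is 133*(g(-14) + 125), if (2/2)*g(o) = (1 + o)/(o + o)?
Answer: 66747/4 ≈ 16687.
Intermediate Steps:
g(o) = (1 + o)/(2*o) (g(o) = (1 + o)/(o + o) = (1 + o)/((2*o)) = (1 + o)*(1/(2*o)) = (1 + o)/(2*o))
133*(g(-14) + 125) = 133*((1/2)*(1 - 14)/(-14) + 125) = 133*((1/2)*(-1/14)*(-13) + 125) = 133*(13/28 + 125) = 133*(3513/28) = 66747/4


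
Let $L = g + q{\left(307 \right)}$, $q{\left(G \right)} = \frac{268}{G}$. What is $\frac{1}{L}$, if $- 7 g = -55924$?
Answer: $\frac{2149}{17170544} \approx 0.00012516$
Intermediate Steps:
$g = \frac{55924}{7}$ ($g = \left(- \frac{1}{7}\right) \left(-55924\right) = \frac{55924}{7} \approx 7989.1$)
$L = \frac{17170544}{2149}$ ($L = \frac{55924}{7} + \frac{268}{307} = \frac{17170544}{2149} \approx 7990.0$)
$\frac{1}{L} = \frac{1}{\frac{17170544}{2149}} = \frac{2149}{17170544}$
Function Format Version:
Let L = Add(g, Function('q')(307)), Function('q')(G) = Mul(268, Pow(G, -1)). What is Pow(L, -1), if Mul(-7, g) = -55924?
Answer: Rational(2149, 17170544) ≈ 0.00012516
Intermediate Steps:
g = Rational(55924, 7) (g = Mul(Rational(-1, 7), -55924) = Rational(55924, 7) ≈ 7989.1)
L = Rational(17170544, 2149) (L = Add(Rational(55924, 7), Mul(268, Pow(307, -1))) = Add(Rational(55924, 7), Mul(268, Rational(1, 307))) = Add(Rational(55924, 7), Rational(268, 307)) = Rational(17170544, 2149) ≈ 7990.0)
Pow(L, -1) = Pow(Rational(17170544, 2149), -1) = Rational(2149, 17170544)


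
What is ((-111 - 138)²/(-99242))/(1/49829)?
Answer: -237649833/7634 ≈ -31130.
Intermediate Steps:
((-111 - 138)²/(-99242))/(1/49829) = ((-249)²*(-1/99242))/(1/49829) = (62001*(-1/99242))*49829 = -62001/99242*49829 = -237649833/7634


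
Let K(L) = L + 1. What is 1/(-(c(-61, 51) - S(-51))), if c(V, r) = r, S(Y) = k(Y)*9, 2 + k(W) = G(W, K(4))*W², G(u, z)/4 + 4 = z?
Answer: 1/93567 ≈ 1.0688e-5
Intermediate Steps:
K(L) = 1 + L
G(u, z) = -16 + 4*z
k(W) = -2 + 4*W² (k(W) = -2 + (-16 + 4*(1 + 4))*W² = -2 + (-16 + 4*5)*W² = -2 + (-16 + 20)*W² = -2 + 4*W²)
S(Y) = -18 + 36*Y² (S(Y) = (-2 + 4*Y²)*9 = -18 + 36*Y²)
1/(-(c(-61, 51) - S(-51))) = 1/(-(51 - (-18 + 36*(-51)²))) = 1/(-(51 - (-18 + 36*2601))) = 1/(-(51 - (-18 + 93636))) = 1/(-(51 - 1*93618)) = 1/(-(51 - 93618)) = 1/(-1*(-93567)) = 1/93567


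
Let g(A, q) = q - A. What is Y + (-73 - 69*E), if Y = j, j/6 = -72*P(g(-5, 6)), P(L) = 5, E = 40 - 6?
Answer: -4579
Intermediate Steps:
E = 34
j = -2160 (j = 6*(-72*5) = 6*(-360) = -2160)
Y = -2160
Y + (-73 - 69*E) = -2160 + (-73 - 69*34) = -2160 + (-73 - 2346) = -2160 - 2419 = -4579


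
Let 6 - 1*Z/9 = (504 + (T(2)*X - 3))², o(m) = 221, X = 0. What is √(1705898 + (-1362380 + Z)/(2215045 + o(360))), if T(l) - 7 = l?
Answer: √8371521709617458778/2215266 ≈ 1306.1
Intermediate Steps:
T(l) = 7 + l
Z = -2258955 (Z = 54 - 9*(504 + ((7 + 2)*0 - 3))² = 54 - 9*(504 + (9*0 - 3))² = 54 - 9*(504 + (0 - 3))² = 54 - 9*(504 - 3)² = 54 - 9*501² = 54 - 9*251001 = 54 - 2259009 = -2258955)
√(1705898 + (-1362380 + Z)/(2215045 + o(360))) = √(1705898 + (-1362380 - 2258955)/(2215045 + 221)) = √(1705898 - 3621335/2215266) = √(3779014217533/2215266) = √8371521709617458778/2215266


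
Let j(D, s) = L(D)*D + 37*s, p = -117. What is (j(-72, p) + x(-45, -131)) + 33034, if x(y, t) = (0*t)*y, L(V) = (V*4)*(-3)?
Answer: -33503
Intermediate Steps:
L(V) = -12*V (L(V) = (4*V)*(-3) = -12*V)
x(y, t) = 0 (x(y, t) = 0*y = 0)
j(D, s) = -12*D² + 37*s (j(D, s) = (-12*D)*D + 37*s = -12*D² + 37*s)
(j(-72, p) + x(-45, -131)) + 33034 = ((-12*(-72)² + 37*(-117)) + 0) + 33034 = ((-12*5184 - 4329) + 0) + 33034 = ((-62208 - 4329) + 0) + 33034 = (-66537 + 0) + 33034 = -66537 + 33034 = -33503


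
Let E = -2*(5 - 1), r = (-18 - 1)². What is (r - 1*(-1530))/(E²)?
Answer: 1891/64 ≈ 29.547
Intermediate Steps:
r = 361 (r = (-19)² = 361)
E = -8 (E = -2*4 = -8)
(r - 1*(-1530))/(E²) = (361 - 1*(-1530))/((-8)²) = (361 + 1530)/64 = 1891*(1/64) = 1891/64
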